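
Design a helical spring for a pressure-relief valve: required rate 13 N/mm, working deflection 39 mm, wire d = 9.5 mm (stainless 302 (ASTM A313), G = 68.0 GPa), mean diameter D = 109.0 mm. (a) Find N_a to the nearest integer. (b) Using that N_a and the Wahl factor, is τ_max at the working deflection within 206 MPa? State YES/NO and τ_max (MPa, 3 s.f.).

N_a = Gd⁴/(8D³k) = (68.0×10³)(9.5⁴)/(8·109.0³·13) = 4.112 → N_a = 4
Actual rate k = Gd⁴/(8D³·4) = 13.365 N/mm
Working load F = kδ = 13.365·39 = 521.24 N
C = 109.0/9.5 = 11.4737; K_W = (4C−1)/(4C−4)+0.615/C = 1.1252
τ_max = K_W·8FD/(πd³) = 1.1252·168.75 = 189.87 MPa
τ_max ≤ 206 MPa → acceptable

(a) 4 coils; (b) YES, τ_max = 190 MPa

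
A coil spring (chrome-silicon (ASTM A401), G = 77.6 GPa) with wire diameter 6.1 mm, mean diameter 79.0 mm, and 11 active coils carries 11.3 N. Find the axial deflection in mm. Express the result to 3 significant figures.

4.56 mm

k = Gd⁴/(8D³N_a) = (77.6×10³)(6.1⁴)/(8·79.0³·11) = 2.4764 N/mm
δ = F/k = 11.3 / 2.4764 = 4.5631 mm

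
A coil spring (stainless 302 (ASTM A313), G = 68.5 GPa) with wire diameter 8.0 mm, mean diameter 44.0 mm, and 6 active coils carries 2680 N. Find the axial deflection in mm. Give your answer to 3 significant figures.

k = Gd⁴/(8D³N_a) = (68.5×10³)(8.0⁴)/(8·44.0³·6) = 68.62 N/mm
δ = F/k = 2680 / 68.62 = 39.056 mm

39.1 mm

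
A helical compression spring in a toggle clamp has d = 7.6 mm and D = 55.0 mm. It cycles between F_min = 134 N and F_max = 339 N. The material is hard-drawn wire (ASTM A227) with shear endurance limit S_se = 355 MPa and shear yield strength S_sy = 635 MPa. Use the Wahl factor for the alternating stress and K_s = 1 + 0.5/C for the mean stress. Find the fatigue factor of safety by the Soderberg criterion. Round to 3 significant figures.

4.20

C = D/d = 55.0/7.6 = 7.2368; K_W = (4C−1)/(4C−4)+0.615/C = 1.2052; K_s = 1+0.5/C = 1.0691
F_a = (F_max−F_min)/2 = 102.5 N; F_m = (F_max+F_min)/2 = 236.5 N
τ_a = K_W·8F_aD/(πd³) = 1.2052 × 32.703 = 39.415 MPa
τ_m = K_s·8F_mD/(πd³) = 1.0691 × 75.456 = 80.669 MPa
Soderberg: 1/n_f = τ_a/S_se + τ_m/S_sy = 39.415/355 + 80.669/635 = 0.11103 + 0.12704 = 0.23807
n_f = 1/0.23807 = 4.201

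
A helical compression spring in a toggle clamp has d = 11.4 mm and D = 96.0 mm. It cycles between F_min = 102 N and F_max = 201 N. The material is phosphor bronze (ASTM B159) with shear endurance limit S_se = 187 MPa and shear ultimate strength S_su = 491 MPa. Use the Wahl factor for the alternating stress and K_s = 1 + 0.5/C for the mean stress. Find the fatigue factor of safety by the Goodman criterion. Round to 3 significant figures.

9.50

C = D/d = 96.0/11.4 = 8.4211; K_W = (4C−1)/(4C−4)+0.615/C = 1.1741; K_s = 1+0.5/C = 1.0594
F_a = (F_max−F_min)/2 = 49.5 N; F_m = (F_max+F_min)/2 = 151.5 N
τ_a = K_W·8F_aD/(πd³) = 1.1741 × 8.1677 = 9.5897 MPa
τ_m = K_s·8F_mD/(πd³) = 1.0594 × 24.998 = 26.483 MPa
Goodman: 1/n_f = τ_a/S_se + τ_m/S_su = 9.5897/187 + 26.483/491 = 0.05128 + 0.05394 = 0.10522
n_f = 1/0.10522 = 9.504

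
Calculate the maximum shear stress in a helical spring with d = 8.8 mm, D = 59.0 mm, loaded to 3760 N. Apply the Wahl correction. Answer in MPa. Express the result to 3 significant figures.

1010 MPa

Spring index C = D/d = 59.0/8.8 = 6.7045
K_W = (4C−1)/(4C−4) + 0.615/C = 25.818/22.818 + 0.0917 = 1.2232
τ₀ = 8FD/(πd³) = 8·3760·59.0/(π·8.8³) = 1.77472e+06/2140.9 = 828.96 MPa
τ_max = K·τ₀ = 1.2232 × 828.96 = 1014 MPa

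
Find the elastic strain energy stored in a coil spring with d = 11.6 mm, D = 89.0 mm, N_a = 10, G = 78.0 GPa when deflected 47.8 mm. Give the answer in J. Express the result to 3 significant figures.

28.6 J

k = Gd⁴/(8D³N_a) = (78.0×10³)(11.6⁴)/(8·89.0³·10) = 25.042 N/mm
U = ½kδ² = 0.5 × 25.042 × 47.8² = 28608 N·mm = 28.608 J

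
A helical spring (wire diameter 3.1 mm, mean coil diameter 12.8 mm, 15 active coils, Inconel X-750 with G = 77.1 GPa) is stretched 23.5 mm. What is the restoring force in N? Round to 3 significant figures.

665 N

k = Gd⁴/(8D³N_a) = (77.1×10³)(3.1⁴)/(8·12.8³·15) = 28.294 N/mm
F = k·δ = 28.294 × 23.5 = 664.9 N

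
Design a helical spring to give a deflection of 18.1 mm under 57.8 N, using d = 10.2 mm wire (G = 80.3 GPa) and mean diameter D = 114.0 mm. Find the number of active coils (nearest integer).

23

Required rate k = F/δ = 57.8/18.1 = 3.1934 N/mm
N_a = Gd⁴/(8D³k) = (80.3×10³ × 10.2⁴)/(8 × 114.0³ × 3.1934)
    = 8.69193e+08 / 3.78489e+07 = 22.96 → 23 coils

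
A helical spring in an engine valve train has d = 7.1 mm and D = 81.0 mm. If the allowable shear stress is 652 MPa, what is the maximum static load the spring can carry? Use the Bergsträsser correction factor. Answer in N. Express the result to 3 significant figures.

1010 N

C = D/d = 81.0/7.1 = 11.4085
K_B = (4C+2)/(4C−3) = 47.634/42.634 = 1.1173
τ_max = K·8FD/(πd³) → F_max = τ_allow·πd³/(8DK)
F_max = 652·π·7.1³/(8·81.0·1.1173) = 7.3312e+05/724 = 1012.6 N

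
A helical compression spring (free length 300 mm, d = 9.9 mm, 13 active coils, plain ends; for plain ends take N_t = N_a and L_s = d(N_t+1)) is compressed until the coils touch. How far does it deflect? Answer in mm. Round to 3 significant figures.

N_t = 13; L_s = 9.9·14 = 138.6 mm
δ_solid = L₀ − L_s = 300 − 138.6 = 161.4 mm

161 mm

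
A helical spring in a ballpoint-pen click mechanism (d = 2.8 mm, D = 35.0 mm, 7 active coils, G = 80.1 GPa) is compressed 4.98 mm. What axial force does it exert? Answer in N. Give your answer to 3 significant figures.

10.2 N

k = Gd⁴/(8D³N_a) = (80.1×10³)(2.8⁴)/(8·35.0³·7) = 2.0506 N/mm
F = k·δ = 2.0506 × 4.98 = 10.212 N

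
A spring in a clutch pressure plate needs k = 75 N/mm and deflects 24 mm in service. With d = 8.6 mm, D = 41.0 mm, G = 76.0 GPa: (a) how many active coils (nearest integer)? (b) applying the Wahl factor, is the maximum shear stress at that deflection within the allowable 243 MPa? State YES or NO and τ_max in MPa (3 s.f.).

N_a = Gd⁴/(8D³k) = (76.0×10³)(8.6⁴)/(8·41.0³·75) = 10.05 → N_a = 10
Actual rate k = Gd⁴/(8D³·10) = 75.399 N/mm
Working load F = kδ = 75.399·24 = 1809.6 N
C = 41.0/8.6 = 4.7674; K_W = (4C−1)/(4C−4)+0.615/C = 1.3281
τ_max = K_W·8FD/(πd³) = 1.3281·297.03 = 394.48 MPa
τ_max > 243 MPa → exceeds allowable

(a) 10 coils; (b) NO, τ_max = 394 MPa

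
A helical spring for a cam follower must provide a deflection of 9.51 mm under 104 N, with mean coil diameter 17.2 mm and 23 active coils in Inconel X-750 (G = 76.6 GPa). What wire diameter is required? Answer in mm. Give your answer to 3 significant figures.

Required rate k = F/δ = 104/9.51 = 10.936 N/mm
d = (8D³N_a·k / G)^(1/4) = (8·17.2³·23·10.936 / (76.6×10³))^0.25
  = (133.67)^0.25 = 3.4002 mm

3.40 mm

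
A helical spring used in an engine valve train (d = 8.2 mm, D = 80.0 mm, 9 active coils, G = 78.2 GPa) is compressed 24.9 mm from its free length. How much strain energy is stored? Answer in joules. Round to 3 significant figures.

k = Gd⁴/(8D³N_a) = (78.2×10³)(8.2⁴)/(8·80.0³·9) = 9.5909 N/mm
U = ½kδ² = 0.5 × 9.5909 × 24.9² = 2973.2 N·mm = 2.9732 J

2.97 J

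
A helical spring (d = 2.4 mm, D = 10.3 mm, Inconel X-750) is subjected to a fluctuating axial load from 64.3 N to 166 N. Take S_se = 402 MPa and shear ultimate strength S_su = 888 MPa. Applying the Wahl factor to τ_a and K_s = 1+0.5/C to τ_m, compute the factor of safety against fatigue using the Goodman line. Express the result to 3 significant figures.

C = D/d = 10.3/2.4 = 4.2917; K_W = (4C−1)/(4C−4)+0.615/C = 1.3711; K_s = 1+0.5/C = 1.1165
F_a = (F_max−F_min)/2 = 50.85 N; F_m = (F_max+F_min)/2 = 115.15 N
τ_a = K_W·8F_aD/(πd³) = 1.3711 × 96.479 = 132.29 MPa
τ_m = K_s·8F_mD/(πd³) = 1.1165 × 218.48 = 243.93 MPa
Goodman: 1/n_f = τ_a/S_se + τ_m/S_su = 132.29/402 + 243.93/888 = 0.32907 + 0.27470 = 0.60377
n_f = 1/0.60377 = 1.656

1.66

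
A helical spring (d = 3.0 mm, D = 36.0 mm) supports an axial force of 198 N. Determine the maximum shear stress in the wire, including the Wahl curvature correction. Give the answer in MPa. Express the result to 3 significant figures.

Spring index C = D/d = 36.0/3.0 = 12.0000
K_W = (4C−1)/(4C−4) + 0.615/C = 47.000/44.000 + 0.0512 = 1.1194
τ₀ = 8FD/(πd³) = 8·198·36.0/(π·3.0³) = 57024/84.823 = 672.27 MPa
τ_max = K·τ₀ = 1.1194 × 672.27 = 752.56 MPa

753 MPa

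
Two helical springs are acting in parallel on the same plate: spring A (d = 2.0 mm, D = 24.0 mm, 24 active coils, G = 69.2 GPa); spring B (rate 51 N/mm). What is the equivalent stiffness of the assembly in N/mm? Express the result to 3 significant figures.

51.4 N/mm

k_A = Gd⁴/(8D³N_a) = (69.2×10³)(2.0⁴)/(8·24.0³·24) = 0.41715 N/mm
Parallel: k_eq = 0.41715 + 51 = 51.417 N/mm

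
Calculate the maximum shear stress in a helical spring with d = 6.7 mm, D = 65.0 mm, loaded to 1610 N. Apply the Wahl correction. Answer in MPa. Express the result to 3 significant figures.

1020 MPa

Spring index C = D/d = 65.0/6.7 = 9.7015
K_W = (4C−1)/(4C−4) + 0.615/C = 37.806/34.806 + 0.0634 = 1.1496
τ₀ = 8FD/(πd³) = 8·1610·65.0/(π·6.7³) = 837200/944.87 = 886.04 MPa
τ_max = K·τ₀ = 1.1496 × 886.04 = 1018.6 MPa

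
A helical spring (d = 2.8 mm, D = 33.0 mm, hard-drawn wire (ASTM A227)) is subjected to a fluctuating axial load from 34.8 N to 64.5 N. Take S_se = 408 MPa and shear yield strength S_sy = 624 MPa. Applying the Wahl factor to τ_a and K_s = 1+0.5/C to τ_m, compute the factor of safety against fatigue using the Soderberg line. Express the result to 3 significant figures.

C = D/d = 33.0/2.8 = 11.7857; K_W = (4C−1)/(4C−4)+0.615/C = 1.1217; K_s = 1+0.5/C = 1.0424
F_a = (F_max−F_min)/2 = 14.85 N; F_m = (F_max+F_min)/2 = 49.65 N
τ_a = K_W·8F_aD/(πd³) = 1.1217 × 56.847 = 63.766 MPa
τ_m = K_s·8F_mD/(πd³) = 1.0424 × 190.06 = 198.13 MPa
Soderberg: 1/n_f = τ_a/S_se + τ_m/S_sy = 63.766/408 + 198.13/624 = 0.15629 + 0.31751 = 0.4738
n_f = 1/0.4738 = 2.111

2.11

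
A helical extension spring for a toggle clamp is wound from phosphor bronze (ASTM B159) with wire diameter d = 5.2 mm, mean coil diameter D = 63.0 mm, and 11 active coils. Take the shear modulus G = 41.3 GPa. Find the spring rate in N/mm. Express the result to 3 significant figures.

k = Gd⁴/(8D³N_a) = (41.3×10³ × 5.2⁴) / (8 × 63.0³ × 11)
  = 3.0197e+07 / 2.20041e+07 = 1.3723 N/mm

1.37 N/mm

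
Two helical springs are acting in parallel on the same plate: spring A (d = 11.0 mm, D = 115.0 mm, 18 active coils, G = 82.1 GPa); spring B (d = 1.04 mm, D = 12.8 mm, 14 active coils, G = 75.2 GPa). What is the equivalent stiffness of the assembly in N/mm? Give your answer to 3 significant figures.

5.86 N/mm

k_A = Gd⁴/(8D³N_a) = (82.1×10³)(11.0⁴)/(8·115.0³·18) = 5.4886 N/mm
k_B = Gd⁴/(8D³N_a) = (75.2×10³)(1.04⁴)/(8·12.8³·14) = 0.37454 N/mm
Parallel: k_eq = 5.4886 + 0.37454 = 5.8631 N/mm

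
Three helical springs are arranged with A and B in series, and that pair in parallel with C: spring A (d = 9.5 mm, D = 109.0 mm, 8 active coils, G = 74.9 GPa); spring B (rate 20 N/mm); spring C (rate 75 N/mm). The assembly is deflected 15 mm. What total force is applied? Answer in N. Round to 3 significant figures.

1210 N

k_A = Gd⁴/(8D³N_a) = (74.9×10³)(9.5⁴)/(8·109.0³·8) = 7.3607 N/mm
Springs A,B series: k_AB = 1/(1/7.3607+1/20) = 5.3805 N/mm; parallel with C: k_eq = 5.3805+75 = 80.38 N/mm
F = k_eq·δ = 80.38·15 = 1205.7 N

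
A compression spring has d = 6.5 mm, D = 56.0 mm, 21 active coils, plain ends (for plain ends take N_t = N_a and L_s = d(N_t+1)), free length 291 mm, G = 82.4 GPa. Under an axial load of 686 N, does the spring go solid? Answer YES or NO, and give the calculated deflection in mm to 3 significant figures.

k = Gd⁴/(8D³N_a) = (82.4×10³)(6.5⁴)/(8·56.0³·21) = 4.9855 N/mm
N_t = 21; L_s = 6.5·22 = 143 mm; δ_solid = L₀ − L_s = 291 − 143 = 148 mm
δ = F/k = 686/4.9855 = 137.6 mm
δ < δ_solid → spring does not go solid

NO, δ = 138 mm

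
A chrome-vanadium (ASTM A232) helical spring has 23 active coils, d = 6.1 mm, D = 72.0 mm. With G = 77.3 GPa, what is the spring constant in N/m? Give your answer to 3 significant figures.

1560 N/m

k = Gd⁴/(8D³N_a) = (77.3×10³ × 6.1⁴) / (8 × 72.0³ × 23)
  = 1.07028e+08 / 6.86776e+07 = 1.5584 N/mm = 1558.4 N/m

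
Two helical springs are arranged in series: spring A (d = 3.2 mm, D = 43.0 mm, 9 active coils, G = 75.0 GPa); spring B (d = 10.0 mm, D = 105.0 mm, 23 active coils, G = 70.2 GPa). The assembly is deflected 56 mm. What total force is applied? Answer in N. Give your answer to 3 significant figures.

54.3 N

k_A = Gd⁴/(8D³N_a) = (75.0×10³)(3.2⁴)/(8·43.0³·9) = 1.3738 N/mm
k_B = Gd⁴/(8D³N_a) = (70.2×10³)(10.0⁴)/(8·105.0³·23) = 3.2957 N/mm
Series: 1/k_eq = 1/1.3738 + 1/3.2957 = 1.0313; k_eq = 0.96962 N/mm
F = k_eq·δ = 0.96962·56 = 54.299 N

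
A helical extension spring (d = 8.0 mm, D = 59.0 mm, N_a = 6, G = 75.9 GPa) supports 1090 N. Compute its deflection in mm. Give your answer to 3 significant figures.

k = Gd⁴/(8D³N_a) = (75.9×10³)(8.0⁴)/(8·59.0³·6) = 31.536 N/mm
δ = F/k = 1090 / 31.536 = 34.564 mm

34.6 mm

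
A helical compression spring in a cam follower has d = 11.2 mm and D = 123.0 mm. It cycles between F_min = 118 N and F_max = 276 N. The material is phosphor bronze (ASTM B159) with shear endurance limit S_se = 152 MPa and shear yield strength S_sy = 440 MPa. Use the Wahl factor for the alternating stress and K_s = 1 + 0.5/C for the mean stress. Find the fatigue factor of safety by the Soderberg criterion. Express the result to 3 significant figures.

4.25

C = D/d = 123.0/11.2 = 10.9821; K_W = (4C−1)/(4C−4)+0.615/C = 1.1311; K_s = 1+0.5/C = 1.0455
F_a = (F_max−F_min)/2 = 79 N; F_m = (F_max+F_min)/2 = 197 N
τ_a = K_W·8F_aD/(πd³) = 1.1311 × 17.612 = 19.922 MPa
τ_m = K_s·8F_mD/(πd³) = 1.0455 × 43.919 = 45.919 MPa
Soderberg: 1/n_f = τ_a/S_se + τ_m/S_sy = 19.922/152 + 45.919/440 = 0.13107 + 0.10436 = 0.23543
n_f = 1/0.23543 = 4.248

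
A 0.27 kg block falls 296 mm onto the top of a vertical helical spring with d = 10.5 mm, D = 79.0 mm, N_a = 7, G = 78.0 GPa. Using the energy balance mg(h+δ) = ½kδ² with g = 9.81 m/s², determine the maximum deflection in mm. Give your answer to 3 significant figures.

6.84 mm

k = Gd⁴/(8D³N_a) = (78.0×10³)(10.5⁴)/(8·79.0³·7) = 34.339 N/mm
W = mg = 0.27 × 9.81 = 2.6487 N
½kδ² − Wδ − Wh = 0 → δ = (W + √(W² + 2kWh))/k
δ = (2.6487 + √(7.0156 + 53844))/34.339 = (2.6487 + 232.06)/34.339 = 6.8351 mm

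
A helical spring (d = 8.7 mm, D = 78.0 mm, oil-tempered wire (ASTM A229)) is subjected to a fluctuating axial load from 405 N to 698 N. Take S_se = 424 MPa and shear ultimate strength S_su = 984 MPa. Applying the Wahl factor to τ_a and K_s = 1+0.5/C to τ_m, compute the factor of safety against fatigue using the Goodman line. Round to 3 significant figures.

3.34

C = D/d = 78.0/8.7 = 8.9655; K_W = (4C−1)/(4C−4)+0.615/C = 1.1628; K_s = 1+0.5/C = 1.0558
F_a = (F_max−F_min)/2 = 146.5 N; F_m = (F_max+F_min)/2 = 551.5 N
τ_a = K_W·8F_aD/(πd³) = 1.1628 × 44.189 = 51.381 MPa
τ_m = K_s·8F_mD/(πd³) = 1.0558 × 166.35 = 175.63 MPa
Goodman: 1/n_f = τ_a/S_se + τ_m/S_su = 51.381/424 + 175.63/984 = 0.12118 + 0.17848 = 0.29966
n_f = 1/0.29966 = 3.337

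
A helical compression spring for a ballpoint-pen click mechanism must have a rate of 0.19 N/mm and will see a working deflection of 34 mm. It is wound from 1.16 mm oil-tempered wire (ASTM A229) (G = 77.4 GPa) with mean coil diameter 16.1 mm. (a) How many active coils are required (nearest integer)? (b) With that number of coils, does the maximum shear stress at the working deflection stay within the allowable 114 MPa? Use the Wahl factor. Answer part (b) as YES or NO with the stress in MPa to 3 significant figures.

N_a = Gd⁴/(8D³k) = (77.4×10³)(1.16⁴)/(8·16.1³·0.19) = 22.09 → N_a = 22
Actual rate k = Gd⁴/(8D³·22) = 0.1908 N/mm
Working load F = kδ = 0.1908·34 = 6.4873 N
C = 16.1/1.16 = 13.8793; K_W = (4C−1)/(4C−4)+0.615/C = 1.1025
τ_max = K_W·8FD/(πd³) = 1.1025·170.39 = 187.87 MPa
τ_max > 114 MPa → exceeds allowable

(a) 22 coils; (b) NO, τ_max = 188 MPa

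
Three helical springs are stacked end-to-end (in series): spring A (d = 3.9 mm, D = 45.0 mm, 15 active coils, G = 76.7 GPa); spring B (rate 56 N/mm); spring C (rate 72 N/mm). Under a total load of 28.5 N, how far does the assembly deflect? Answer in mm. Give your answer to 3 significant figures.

k_A = Gd⁴/(8D³N_a) = (76.7×10³)(3.9⁴)/(8·45.0³·15) = 1.6227 N/mm
Series: 1/k_eq = 1/1.6227 + 1/56 + 1/72 = 0.64801; k_eq = 1.5432 N/mm
δ = F/k_eq = 28.5/1.5432 = 18.468 mm

18.5 mm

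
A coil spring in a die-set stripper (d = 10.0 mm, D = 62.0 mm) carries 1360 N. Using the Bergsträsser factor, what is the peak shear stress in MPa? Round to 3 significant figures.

Spring index C = D/d = 62.0/10.0 = 6.2000
K_B = (4C+2)/(4C−3) = 26.800/21.800 = 1.2294
τ₀ = 8FD/(πd³) = 8·1360·62.0/(π·10.0³) = 674560/3141.6 = 214.72 MPa
τ_max = K·τ₀ = 1.2294 × 214.72 = 263.97 MPa

264 MPa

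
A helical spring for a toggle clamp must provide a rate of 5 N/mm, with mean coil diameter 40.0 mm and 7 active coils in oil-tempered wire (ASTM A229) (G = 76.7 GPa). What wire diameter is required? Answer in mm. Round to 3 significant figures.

3.91 mm

d = (8D³N_a·k / G)^(1/4) = (8·40.0³·7·5 / (76.7×10³))^0.25
  = (233.64)^0.25 = 3.9096 mm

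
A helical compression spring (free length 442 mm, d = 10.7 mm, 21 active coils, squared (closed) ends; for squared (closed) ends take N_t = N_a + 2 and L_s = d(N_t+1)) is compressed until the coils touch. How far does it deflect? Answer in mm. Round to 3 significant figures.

N_t = 23; L_s = 10.7·24 = 256.8 mm
δ_solid = L₀ − L_s = 442 − 256.8 = 185.2 mm

185 mm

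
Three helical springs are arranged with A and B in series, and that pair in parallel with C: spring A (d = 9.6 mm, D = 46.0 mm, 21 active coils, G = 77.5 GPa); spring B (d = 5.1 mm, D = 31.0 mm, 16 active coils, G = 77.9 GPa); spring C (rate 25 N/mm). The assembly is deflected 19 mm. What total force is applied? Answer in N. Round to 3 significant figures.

k_A = Gd⁴/(8D³N_a) = (77.5×10³)(9.6⁴)/(8·46.0³·21) = 40.254 N/mm
k_B = Gd⁴/(8D³N_a) = (77.9×10³)(5.1⁴)/(8·31.0³·16) = 13.82 N/mm
Springs A,B series: k_AB = 1/(1/40.254+1/13.82) = 10.288 N/mm; parallel with C: k_eq = 10.288+25 = 35.288 N/mm
F = k_eq·δ = 35.288·19 = 670.48 N

670 N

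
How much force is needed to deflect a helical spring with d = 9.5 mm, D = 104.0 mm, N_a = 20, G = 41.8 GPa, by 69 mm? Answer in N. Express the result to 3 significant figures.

131 N

k = Gd⁴/(8D³N_a) = (41.8×10³)(9.5⁴)/(8·104.0³·20) = 1.8917 N/mm
F = k·δ = 1.8917 × 69 = 130.53 N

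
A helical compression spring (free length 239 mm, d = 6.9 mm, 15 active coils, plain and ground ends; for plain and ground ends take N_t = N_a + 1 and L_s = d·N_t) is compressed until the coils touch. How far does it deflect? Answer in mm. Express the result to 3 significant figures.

N_t = 16; L_s = 6.9·16 = 110.4 mm
δ_solid = L₀ − L_s = 239 − 110.4 = 128.6 mm

129 mm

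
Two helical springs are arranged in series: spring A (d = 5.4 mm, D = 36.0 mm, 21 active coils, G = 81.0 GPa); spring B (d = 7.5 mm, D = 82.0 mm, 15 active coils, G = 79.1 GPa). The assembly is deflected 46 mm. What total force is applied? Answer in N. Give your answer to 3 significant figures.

k_A = Gd⁴/(8D³N_a) = (81.0×10³)(5.4⁴)/(8·36.0³·21) = 8.7871 N/mm
k_B = Gd⁴/(8D³N_a) = (79.1×10³)(7.5⁴)/(8·82.0³·15) = 3.7827 N/mm
Series: 1/k_eq = 1/8.7871 + 1/3.7827 = 0.37817; k_eq = 2.6443 N/mm
F = k_eq·δ = 2.6443·46 = 121.64 N

122 N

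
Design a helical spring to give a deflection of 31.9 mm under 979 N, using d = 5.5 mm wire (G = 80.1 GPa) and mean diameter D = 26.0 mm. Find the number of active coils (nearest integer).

Required rate k = F/δ = 979/31.9 = 30.69 N/mm
N_a = Gd⁴/(8D³k) = (80.1×10³ × 5.5⁴)/(8 × 26.0³ × 30.69)
    = 7.32965e+07 / 4.31521e+06 = 16.99 → 17 coils

17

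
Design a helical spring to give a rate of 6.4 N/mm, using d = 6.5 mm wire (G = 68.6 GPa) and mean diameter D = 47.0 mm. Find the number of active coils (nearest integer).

N_a = Gd⁴/(8D³k) = (68.6×10³ × 6.5⁴)/(8 × 47.0³ × 6.4)
    = 1.22455e+08 / 5.31574e+06 = 23.04 → 23 coils

23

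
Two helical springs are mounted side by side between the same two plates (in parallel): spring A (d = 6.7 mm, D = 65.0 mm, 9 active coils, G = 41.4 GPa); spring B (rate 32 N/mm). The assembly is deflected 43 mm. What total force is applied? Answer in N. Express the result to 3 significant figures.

1560 N

k_A = Gd⁴/(8D³N_a) = (41.4×10³)(6.7⁴)/(8·65.0³·9) = 4.2192 N/mm
Parallel: k_eq = 4.2192 + 32 = 36.219 N/mm
F = k_eq·δ = 36.219·43 = 1557.4 N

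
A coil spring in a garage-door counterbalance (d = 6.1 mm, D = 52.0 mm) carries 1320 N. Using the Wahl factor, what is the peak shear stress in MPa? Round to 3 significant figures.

902 MPa

Spring index C = D/d = 52.0/6.1 = 8.5246
K_W = (4C−1)/(4C−4) + 0.615/C = 33.098/30.098 + 0.0721 = 1.1718
τ₀ = 8FD/(πd³) = 8·1320·52.0/(π·6.1³) = 549120/713.08 = 770.07 MPa
τ_max = K·τ₀ = 1.1718 × 770.07 = 902.38 MPa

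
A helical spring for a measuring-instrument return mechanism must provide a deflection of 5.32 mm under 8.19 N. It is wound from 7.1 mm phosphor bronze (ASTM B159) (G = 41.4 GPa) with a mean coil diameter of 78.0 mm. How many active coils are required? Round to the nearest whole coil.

18

Required rate k = F/δ = 8.19/5.32 = 1.5395 N/mm
N_a = Gd⁴/(8D³k) = (41.4×10³ × 7.1⁴)/(8 × 78.0³ × 1.5395)
    = 1.05204e+08 / 5.84448e+06 = 18 → 18 coils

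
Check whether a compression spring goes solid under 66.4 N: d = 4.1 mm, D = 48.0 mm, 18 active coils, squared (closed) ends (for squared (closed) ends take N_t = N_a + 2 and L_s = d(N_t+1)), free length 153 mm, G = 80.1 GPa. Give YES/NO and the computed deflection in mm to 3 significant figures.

NO, δ = 46.7 mm

k = Gd⁴/(8D³N_a) = (80.1×10³)(4.1⁴)/(8·48.0³·18) = 1.4213 N/mm
N_t = 20; L_s = 4.1·21 = 86.1 mm; δ_solid = L₀ − L_s = 153 − 86.1 = 66.9 mm
δ = F/k = 66.4/1.4213 = 46.718 mm
δ < δ_solid → spring does not go solid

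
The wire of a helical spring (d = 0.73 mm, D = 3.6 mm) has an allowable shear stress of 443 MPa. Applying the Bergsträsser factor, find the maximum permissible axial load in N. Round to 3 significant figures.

C = D/d = 3.6/0.73 = 4.9315
K_B = (4C+2)/(4C−3) = 21.726/16.726 = 1.2989
τ_max = K·8FD/(πd³) → F_max = τ_allow·πd³/(8DK)
F_max = 443·π·0.73³/(8·3.6·1.2989) = 541.4/37.409 = 14.472 N

14.5 N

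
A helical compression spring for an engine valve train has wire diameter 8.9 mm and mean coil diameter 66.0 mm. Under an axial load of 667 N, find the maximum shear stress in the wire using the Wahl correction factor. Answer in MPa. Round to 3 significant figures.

191 MPa

Spring index C = D/d = 66.0/8.9 = 7.4157
K_W = (4C−1)/(4C−4) + 0.615/C = 28.663/25.663 + 0.0829 = 1.1998
τ₀ = 8FD/(πd³) = 8·667·66.0/(π·8.9³) = 352176/2214.7 = 159.02 MPa
τ_max = K·τ₀ = 1.1998 × 159.02 = 190.79 MPa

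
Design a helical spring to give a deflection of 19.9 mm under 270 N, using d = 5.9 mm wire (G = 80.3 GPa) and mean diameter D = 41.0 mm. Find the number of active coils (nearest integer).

13

Required rate k = F/δ = 270/19.9 = 13.568 N/mm
N_a = Gd⁴/(8D³k) = (80.3×10³ × 5.9⁴)/(8 × 41.0³ × 13.568)
    = 9.73024e+07 / 7.48087e+06 = 13.01 → 13 coils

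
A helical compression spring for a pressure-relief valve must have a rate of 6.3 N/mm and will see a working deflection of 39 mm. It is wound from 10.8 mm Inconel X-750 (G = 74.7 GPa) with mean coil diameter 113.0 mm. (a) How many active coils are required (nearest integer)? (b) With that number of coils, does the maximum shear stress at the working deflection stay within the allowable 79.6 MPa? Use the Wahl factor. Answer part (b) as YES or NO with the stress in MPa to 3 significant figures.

N_a = Gd⁴/(8D³k) = (74.7×10³)(10.8⁴)/(8·113.0³·6.3) = 13.97 → N_a = 14
Actual rate k = Gd⁴/(8D³·14) = 6.2887 N/mm
Working load F = kδ = 6.2887·39 = 245.26 N
C = 113.0/10.8 = 10.4630; K_W = (4C−1)/(4C−4)+0.615/C = 1.1380
τ_max = K_W·8FD/(πd³) = 1.1380·56.024 = 63.757 MPa
τ_max ≤ 79.6 MPa → acceptable

(a) 14 coils; (b) YES, τ_max = 63.8 MPa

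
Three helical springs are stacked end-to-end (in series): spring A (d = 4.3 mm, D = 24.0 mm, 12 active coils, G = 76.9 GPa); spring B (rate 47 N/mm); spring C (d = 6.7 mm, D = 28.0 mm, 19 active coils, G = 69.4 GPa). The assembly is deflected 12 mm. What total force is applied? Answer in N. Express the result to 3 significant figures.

k_A = Gd⁴/(8D³N_a) = (76.9×10³)(4.3⁴)/(8·24.0³·12) = 19.81 N/mm
k_C = Gd⁴/(8D³N_a) = (69.4×10³)(6.7⁴)/(8·28.0³·19) = 41.912 N/mm
Series: 1/k_eq = 1/19.81 + 1/47 + 1/41.912 = 0.095614; k_eq = 10.459 N/mm
F = k_eq·δ = 10.459·12 = 125.5 N

126 N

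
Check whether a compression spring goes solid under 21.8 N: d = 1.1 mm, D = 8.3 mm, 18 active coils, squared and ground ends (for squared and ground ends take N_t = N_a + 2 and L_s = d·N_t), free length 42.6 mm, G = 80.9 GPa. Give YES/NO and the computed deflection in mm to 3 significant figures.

k = Gd⁴/(8D³N_a) = (80.9×10³)(1.1⁴)/(8·8.3³·18) = 1.4385 N/mm
N_t = 20; L_s = 1.1·20 = 22 mm; δ_solid = L₀ − L_s = 42.6 − 22 = 20.6 mm
δ = F/k = 21.8/1.4385 = 15.154 mm
δ < δ_solid → spring does not go solid

NO, δ = 15.2 mm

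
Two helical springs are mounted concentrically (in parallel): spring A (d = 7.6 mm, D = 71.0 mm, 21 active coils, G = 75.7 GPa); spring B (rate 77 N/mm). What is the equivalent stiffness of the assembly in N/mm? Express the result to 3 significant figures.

k_A = Gd⁴/(8D³N_a) = (75.7×10³)(7.6⁴)/(8·71.0³·21) = 4.2002 N/mm
Parallel: k_eq = 4.2002 + 77 = 81.2 N/mm

81.2 N/mm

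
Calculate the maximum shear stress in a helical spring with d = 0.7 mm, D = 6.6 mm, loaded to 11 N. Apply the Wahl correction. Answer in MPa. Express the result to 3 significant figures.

Spring index C = D/d = 6.6/0.7 = 9.4286
K_W = (4C−1)/(4C−4) + 0.615/C = 36.714/33.714 + 0.0652 = 1.1542
τ₀ = 8FD/(πd³) = 8·11·6.6/(π·0.7³) = 580.8/1.0776 = 538.99 MPa
τ_max = K·τ₀ = 1.1542 × 538.99 = 622.11 MPa

622 MPa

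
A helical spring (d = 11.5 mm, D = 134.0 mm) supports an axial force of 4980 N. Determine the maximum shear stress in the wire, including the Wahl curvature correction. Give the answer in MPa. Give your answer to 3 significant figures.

Spring index C = D/d = 134.0/11.5 = 11.6522
K_W = (4C−1)/(4C−4) + 0.615/C = 45.609/42.609 + 0.0528 = 1.1232
τ₀ = 8FD/(πd³) = 8·4980·134.0/(π·11.5³) = 5.33856e+06/4778 = 1117.3 MPa
τ_max = K·τ₀ = 1.1232 × 1117.3 = 1255 MPa

1250 MPa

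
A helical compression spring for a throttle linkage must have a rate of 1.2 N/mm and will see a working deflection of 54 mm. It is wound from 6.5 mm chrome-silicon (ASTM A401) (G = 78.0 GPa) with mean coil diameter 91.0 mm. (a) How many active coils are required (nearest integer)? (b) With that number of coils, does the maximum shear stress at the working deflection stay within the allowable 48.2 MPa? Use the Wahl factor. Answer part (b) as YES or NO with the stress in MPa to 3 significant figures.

N_a = Gd⁴/(8D³k) = (78.0×10³)(6.5⁴)/(8·91.0³·1.2) = 19.25 → N_a = 19
Actual rate k = Gd⁴/(8D³·19) = 1.2156 N/mm
Working load F = kδ = 1.2156·54 = 65.641 N
C = 91.0/6.5 = 14.0000; K_W = (4C−1)/(4C−4)+0.615/C = 1.1016
τ_max = K_W·8FD/(πd³) = 1.1016·55.388 = 61.017 MPa
τ_max > 48.2 MPa → exceeds allowable

(a) 19 coils; (b) NO, τ_max = 61.0 MPa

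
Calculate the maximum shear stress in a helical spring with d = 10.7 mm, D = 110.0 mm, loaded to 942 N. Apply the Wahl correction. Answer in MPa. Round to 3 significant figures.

Spring index C = D/d = 110.0/10.7 = 10.2804
K_W = (4C−1)/(4C−4) + 0.615/C = 40.121/37.121 + 0.0598 = 1.1406
τ₀ = 8FD/(πd³) = 8·942·110.0/(π·10.7³) = 828960/3848.6 = 215.39 MPa
τ_max = K·τ₀ = 1.1406 × 215.39 = 245.69 MPa

246 MPa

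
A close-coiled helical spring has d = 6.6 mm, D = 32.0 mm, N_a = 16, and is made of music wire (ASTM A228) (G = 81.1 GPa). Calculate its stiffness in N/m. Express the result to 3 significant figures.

36700 N/m

k = Gd⁴/(8D³N_a) = (81.1×10³ × 6.6⁴) / (8 × 32.0³ × 16)
  = 1.53885e+08 / 4.1943e+06 = 36.689 N/mm = 36689 N/m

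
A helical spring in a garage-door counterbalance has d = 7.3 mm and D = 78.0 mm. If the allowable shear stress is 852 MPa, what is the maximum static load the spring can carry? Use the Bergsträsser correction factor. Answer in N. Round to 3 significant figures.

1480 N

C = D/d = 78.0/7.3 = 10.6849
K_B = (4C+2)/(4C−3) = 44.740/39.740 = 1.1258
τ_max = K·8FD/(πd³) → F_max = τ_allow·πd³/(8DK)
F_max = 852·π·7.3³/(8·78.0·1.1258) = 1.0413e+06/702.51 = 1482.2 N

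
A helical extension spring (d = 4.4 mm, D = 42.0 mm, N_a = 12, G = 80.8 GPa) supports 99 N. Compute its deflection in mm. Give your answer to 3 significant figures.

23.3 mm

k = Gd⁴/(8D³N_a) = (80.8×10³)(4.4⁴)/(8·42.0³·12) = 4.258 N/mm
δ = F/k = 99 / 4.258 = 23.25 mm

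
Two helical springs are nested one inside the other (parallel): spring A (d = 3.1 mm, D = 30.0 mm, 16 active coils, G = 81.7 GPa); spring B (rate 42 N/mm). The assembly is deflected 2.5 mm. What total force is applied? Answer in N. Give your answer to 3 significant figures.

110 N

k_A = Gd⁴/(8D³N_a) = (81.7×10³)(3.1⁴)/(8·30.0³·16) = 2.1832 N/mm
Parallel: k_eq = 2.1832 + 42 = 44.183 N/mm
F = k_eq·δ = 44.183·2.5 = 110.46 N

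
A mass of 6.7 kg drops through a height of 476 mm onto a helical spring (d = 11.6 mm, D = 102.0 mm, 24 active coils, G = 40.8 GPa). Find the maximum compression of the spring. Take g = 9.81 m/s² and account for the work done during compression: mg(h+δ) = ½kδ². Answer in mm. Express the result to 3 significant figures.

151 mm

k = Gd⁴/(8D³N_a) = (40.8×10³)(11.6⁴)/(8·102.0³·24) = 3.6257 N/mm
W = mg = 6.7 × 9.81 = 65.727 N
½kδ² − Wδ − Wh = 0 → δ = (W + √(W² + 2kWh))/k
δ = (65.727 + √(4320 + 226867))/3.6257 = (65.727 + 480.82)/3.6257 = 150.74 mm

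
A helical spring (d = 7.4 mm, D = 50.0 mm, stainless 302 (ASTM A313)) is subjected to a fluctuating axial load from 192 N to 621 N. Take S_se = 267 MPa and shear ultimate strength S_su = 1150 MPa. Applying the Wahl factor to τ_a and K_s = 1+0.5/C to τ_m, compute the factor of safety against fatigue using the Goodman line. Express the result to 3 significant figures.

2.34

C = D/d = 50.0/7.4 = 6.7568; K_W = (4C−1)/(4C−4)+0.615/C = 1.2213; K_s = 1+0.5/C = 1.0740
F_a = (F_max−F_min)/2 = 214.5 N; F_m = (F_max+F_min)/2 = 406.5 N
τ_a = K_W·8F_aD/(πd³) = 1.2213 × 67.397 = 82.312 MPa
τ_m = K_s·8F_mD/(πd³) = 1.0740 × 127.72 = 137.18 MPa
Goodman: 1/n_f = τ_a/S_se + τ_m/S_su = 82.312/267 + 137.18/1150 = 0.30829 + 0.11928 = 0.42757
n_f = 1/0.42757 = 2.339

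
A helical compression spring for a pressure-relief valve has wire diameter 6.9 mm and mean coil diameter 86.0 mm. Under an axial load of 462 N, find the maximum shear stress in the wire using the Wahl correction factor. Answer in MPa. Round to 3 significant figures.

Spring index C = D/d = 86.0/6.9 = 12.4638
K_W = (4C−1)/(4C−4) + 0.615/C = 48.855/45.855 + 0.0493 = 1.1148
τ₀ = 8FD/(πd³) = 8·462·86.0/(π·6.9³) = 317856/1032 = 307.99 MPa
τ_max = K·τ₀ = 1.1148 × 307.99 = 343.33 MPa

343 MPa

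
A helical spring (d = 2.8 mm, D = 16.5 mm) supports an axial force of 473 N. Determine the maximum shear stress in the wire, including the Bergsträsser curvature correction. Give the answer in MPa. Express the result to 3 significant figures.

1130 MPa

Spring index C = D/d = 16.5/2.8 = 5.8929
K_B = (4C+2)/(4C−3) = 25.571/20.571 = 1.2431
τ₀ = 8FD/(πd³) = 8·473·16.5/(π·2.8³) = 62436/68.964 = 905.34 MPa
τ_max = K·τ₀ = 1.2431 × 905.34 = 1125.4 MPa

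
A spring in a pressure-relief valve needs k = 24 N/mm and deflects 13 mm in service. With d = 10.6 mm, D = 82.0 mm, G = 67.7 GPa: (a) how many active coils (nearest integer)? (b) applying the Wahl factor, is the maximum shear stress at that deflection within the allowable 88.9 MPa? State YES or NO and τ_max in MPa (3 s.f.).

N_a = Gd⁴/(8D³k) = (67.7×10³)(10.6⁴)/(8·82.0³·24) = 8.074 → N_a = 8
Actual rate k = Gd⁴/(8D³·8) = 24.221 N/mm
Working load F = kδ = 24.221·13 = 314.87 N
C = 82.0/10.6 = 7.7358; K_W = (4C−1)/(4C−4)+0.615/C = 1.1908
τ_max = K_W·8FD/(πd³) = 1.1908·55.204 = 65.739 MPa
τ_max ≤ 88.9 MPa → acceptable

(a) 8 coils; (b) YES, τ_max = 65.7 MPa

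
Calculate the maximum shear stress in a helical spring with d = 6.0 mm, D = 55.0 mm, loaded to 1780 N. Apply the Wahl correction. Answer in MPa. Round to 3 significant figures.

Spring index C = D/d = 55.0/6.0 = 9.1667
K_W = (4C−1)/(4C−4) + 0.615/C = 35.667/32.667 + 0.0671 = 1.1589
τ₀ = 8FD/(πd³) = 8·1780·55.0/(π·6.0³) = 783200/678.58 = 1154.2 MPa
τ_max = K·τ₀ = 1.1589 × 1154.2 = 1337.6 MPa

1340 MPa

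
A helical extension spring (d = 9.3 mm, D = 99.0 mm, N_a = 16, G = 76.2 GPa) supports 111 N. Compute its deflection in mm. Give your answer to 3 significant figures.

24.2 mm

k = Gd⁴/(8D³N_a) = (76.2×10³)(9.3⁴)/(8·99.0³·16) = 4.5896 N/mm
δ = F/k = 111 / 4.5896 = 24.185 mm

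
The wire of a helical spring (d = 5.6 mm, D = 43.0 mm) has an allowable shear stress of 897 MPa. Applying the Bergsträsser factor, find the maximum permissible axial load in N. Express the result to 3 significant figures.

C = D/d = 43.0/5.6 = 7.6786
K_B = (4C+2)/(4C−3) = 32.714/27.714 = 1.1804
τ_max = K·8FD/(πd³) → F_max = τ_allow·πd³/(8DK)
F_max = 897·π·5.6³/(8·43.0·1.1804) = 4.9489e+05/406.06 = 1218.7 N

1220 N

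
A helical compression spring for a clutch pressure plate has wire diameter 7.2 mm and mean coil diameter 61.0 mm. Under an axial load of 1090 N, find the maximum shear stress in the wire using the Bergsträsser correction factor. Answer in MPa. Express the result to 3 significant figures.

Spring index C = D/d = 61.0/7.2 = 8.4722
K_B = (4C+2)/(4C−3) = 35.889/30.889 = 1.1619
τ₀ = 8FD/(πd³) = 8·1090·61.0/(π·7.2³) = 531920/1172.6 = 453.63 MPa
τ_max = K·τ₀ = 1.1619 × 453.63 = 527.06 MPa

527 MPa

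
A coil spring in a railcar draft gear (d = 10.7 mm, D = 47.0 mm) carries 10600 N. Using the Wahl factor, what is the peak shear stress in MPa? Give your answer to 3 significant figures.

1410 MPa

Spring index C = D/d = 47.0/10.7 = 4.3925
K_W = (4C−1)/(4C−4) + 0.615/C = 16.570/13.570 + 0.1400 = 1.3611
τ₀ = 8FD/(πd³) = 8·10600·47.0/(π·10.7³) = 3.9856e+06/3848.6 = 1035.6 MPa
τ_max = K·τ₀ = 1.3611 × 1035.6 = 1409.5 MPa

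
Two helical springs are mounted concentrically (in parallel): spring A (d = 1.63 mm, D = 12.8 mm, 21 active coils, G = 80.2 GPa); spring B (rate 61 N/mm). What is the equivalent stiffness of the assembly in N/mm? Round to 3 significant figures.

62.6 N/mm

k_A = Gd⁴/(8D³N_a) = (80.2×10³)(1.63⁴)/(8·12.8³·21) = 1.6069 N/mm
Parallel: k_eq = 1.6069 + 61 = 62.607 N/mm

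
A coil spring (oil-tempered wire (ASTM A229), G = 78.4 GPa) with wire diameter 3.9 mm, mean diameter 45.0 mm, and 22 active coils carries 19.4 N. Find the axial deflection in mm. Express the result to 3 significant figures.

17.2 mm

k = Gd⁴/(8D³N_a) = (78.4×10³)(3.9⁴)/(8·45.0³·22) = 1.1309 N/mm
δ = F/k = 19.4 / 1.1309 = 17.154 mm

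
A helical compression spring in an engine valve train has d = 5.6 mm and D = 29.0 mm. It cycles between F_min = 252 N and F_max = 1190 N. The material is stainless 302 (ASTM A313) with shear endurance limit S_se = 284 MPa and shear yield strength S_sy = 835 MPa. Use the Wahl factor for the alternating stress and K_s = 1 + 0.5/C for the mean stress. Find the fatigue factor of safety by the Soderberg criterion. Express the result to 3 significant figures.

C = D/d = 29.0/5.6 = 5.1786; K_W = (4C−1)/(4C−4)+0.615/C = 1.2982; K_s = 1+0.5/C = 1.0966
F_a = (F_max−F_min)/2 = 469 N; F_m = (F_max+F_min)/2 = 721 N
τ_a = K_W·8F_aD/(πd³) = 1.2982 × 197.22 = 256.04 MPa
τ_m = K_s·8F_mD/(πd³) = 1.0966 × 303.19 = 332.46 MPa
Soderberg: 1/n_f = τ_a/S_se + τ_m/S_sy = 256.04/284 + 332.46/835 = 0.90154 + 0.39815 = 1.2997
n_f = 1/1.2997 = 0.7694

0.769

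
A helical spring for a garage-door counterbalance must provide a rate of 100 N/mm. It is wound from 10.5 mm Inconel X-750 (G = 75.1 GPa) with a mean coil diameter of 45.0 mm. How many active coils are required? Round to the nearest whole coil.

13

N_a = Gd⁴/(8D³k) = (75.1×10³ × 10.5⁴)/(8 × 45.0³ × 100)
    = 9.12845e+08 / 7.29e+07 = 12.52 → 13 coils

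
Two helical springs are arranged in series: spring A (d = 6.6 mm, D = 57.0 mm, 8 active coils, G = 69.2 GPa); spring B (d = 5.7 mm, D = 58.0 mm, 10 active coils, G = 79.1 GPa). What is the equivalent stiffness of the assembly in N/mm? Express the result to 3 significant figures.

k_A = Gd⁴/(8D³N_a) = (69.2×10³)(6.6⁴)/(8·57.0³·8) = 11.078 N/mm
k_B = Gd⁴/(8D³N_a) = (79.1×10³)(5.7⁴)/(8·58.0³·10) = 5.3494 N/mm
Series: 1/k_eq = 1/11.078 + 1/5.3494 = 0.2772; k_eq = 3.6075 N/mm

3.61 N/mm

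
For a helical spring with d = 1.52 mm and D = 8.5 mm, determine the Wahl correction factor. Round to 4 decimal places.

1.2733

C = D/d = 8.5/1.52 = 5.5921
K_W = (4C−1)/(4C−4) + 0.615/C = 21.368/18.368 + 0.1100 = 1.2733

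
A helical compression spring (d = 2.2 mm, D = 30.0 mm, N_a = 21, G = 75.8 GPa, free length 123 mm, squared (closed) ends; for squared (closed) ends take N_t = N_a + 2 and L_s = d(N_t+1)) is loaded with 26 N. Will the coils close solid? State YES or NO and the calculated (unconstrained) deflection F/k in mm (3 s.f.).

k = Gd⁴/(8D³N_a) = (75.8×10³)(2.2⁴)/(8·30.0³·21) = 0.39146 N/mm
N_t = 23; L_s = 2.2·24 = 52.8 mm; δ_solid = L₀ − L_s = 123 − 52.8 = 70.2 mm
δ = F/k = 26/0.39146 = 66.418 mm
δ < δ_solid → spring does not go solid

NO, δ = 66.4 mm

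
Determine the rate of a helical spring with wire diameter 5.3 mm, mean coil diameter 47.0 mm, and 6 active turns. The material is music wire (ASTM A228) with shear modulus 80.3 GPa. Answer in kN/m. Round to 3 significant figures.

k = Gd⁴/(8D³N_a) = (80.3×10³ × 5.3⁴) / (8 × 47.0³ × 6)
  = 6.33606e+07 / 4.9835e+06 = 12.714 N/mm

12.7 kN/m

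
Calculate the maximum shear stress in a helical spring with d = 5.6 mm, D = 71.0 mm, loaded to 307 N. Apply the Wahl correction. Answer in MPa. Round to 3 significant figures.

Spring index C = D/d = 71.0/5.6 = 12.6786
K_W = (4C−1)/(4C−4) + 0.615/C = 49.714/46.714 + 0.0485 = 1.1127
τ₀ = 8FD/(πd³) = 8·307·71.0/(π·5.6³) = 174376/551.71 = 316.06 MPa
τ_max = K·τ₀ = 1.1127 × 316.06 = 351.69 MPa

352 MPa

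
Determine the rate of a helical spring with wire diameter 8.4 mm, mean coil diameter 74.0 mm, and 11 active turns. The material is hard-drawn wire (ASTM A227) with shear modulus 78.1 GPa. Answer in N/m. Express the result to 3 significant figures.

10900 N/m

k = Gd⁴/(8D³N_a) = (78.1×10³ × 8.4⁴) / (8 × 74.0³ × 11)
  = 3.88838e+08 / 3.56597e+07 = 10.904 N/mm = 10904 N/m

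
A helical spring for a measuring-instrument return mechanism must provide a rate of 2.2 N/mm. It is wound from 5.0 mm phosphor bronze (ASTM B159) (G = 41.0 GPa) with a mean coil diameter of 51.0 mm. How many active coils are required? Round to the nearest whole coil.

11

N_a = Gd⁴/(8D³k) = (41.0×10³ × 5.0⁴)/(8 × 51.0³ × 2.2)
    = 2.5625e+07 / 2.33466e+06 = 10.98 → 11 coils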